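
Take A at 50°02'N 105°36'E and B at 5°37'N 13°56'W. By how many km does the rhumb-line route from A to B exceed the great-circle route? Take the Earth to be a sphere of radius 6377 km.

Great circle: cos σ = sin φ₁ sin φ₂ + cos φ₁ cos φ₂ cos Δλ,  σ = 1.8133 rad → d_gc = 11563.2 km
Rhumb line: Δψ = -0.9134, q = Δφ/Δψ = 0.8487, d_rh = R√(Δφ²+q²Δλ²) = 12326.1 km
Excess = 12326.1 − 11563.2 = 762.9 ≈ 763 km

763 km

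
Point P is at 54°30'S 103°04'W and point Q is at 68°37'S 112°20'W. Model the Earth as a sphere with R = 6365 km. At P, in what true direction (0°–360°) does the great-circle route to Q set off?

193.3°

θ = atan2( sin Δλ·cos φ₂ ,  cos φ₁ sin φ₂ − sin φ₁ cos φ₂ cos Δλ )
  = atan2(-0.0587, -0.2478) = 193.33°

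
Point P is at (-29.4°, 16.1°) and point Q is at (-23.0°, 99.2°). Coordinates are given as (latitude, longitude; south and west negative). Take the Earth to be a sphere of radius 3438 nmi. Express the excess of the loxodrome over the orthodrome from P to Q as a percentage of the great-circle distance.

2.1%

Great circle: σ = 1.2785 rad → d_gc = Rσ = 4395.5 nmi
Rhumb: Δφ = +0.1117, Δλ = +1.4504, Δψ = +0.1246, q = Δφ/Δψ = 0.8966 → d_rh = R√(Δφ²+q²Δλ²) = 4487.1 nmi
Excess = (4487.1 − 4395.5) / 4395.5 = 91.6 / 4395.5 = 2.08% ≈ 2.1%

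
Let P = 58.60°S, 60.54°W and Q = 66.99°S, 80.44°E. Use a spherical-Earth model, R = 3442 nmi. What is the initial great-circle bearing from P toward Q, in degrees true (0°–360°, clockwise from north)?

θ = atan2( sin Δλ·cos φ₂ ,  cos φ₁ sin φ₂ − sin φ₁ cos φ₂ cos Δλ )
  = atan2(+0.2461, -0.7388) = 161.58°

161.6°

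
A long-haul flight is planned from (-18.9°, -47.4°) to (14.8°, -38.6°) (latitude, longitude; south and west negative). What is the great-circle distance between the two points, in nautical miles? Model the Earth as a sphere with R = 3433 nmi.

cos σ = sin φ₁ sin φ₂ + cos φ₁ cos φ₂ cos Δλ
      = sin(-18.90°)sin(14.80°) + cos(-18.90°)cos(14.80°)cos(8.80°) = 0.8212
σ = 34.796° → d = Rσ = 3433·0.60731 = 2085 nmi

2085 nmi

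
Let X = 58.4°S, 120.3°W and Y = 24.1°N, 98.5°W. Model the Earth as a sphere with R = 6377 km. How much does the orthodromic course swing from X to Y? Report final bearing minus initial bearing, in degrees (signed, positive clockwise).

At departure: θ₁ = atan2(sin Δλ cos φ₂, cos φ₁ sin φ₂ − sin φ₁ cos φ₂ cos Δλ) = 19.91°
At arrival: θ₂ = atan2(sin Δλ cos φ₁, −cos φ₂ sin φ₁ + sin φ₂ cos φ₁ cos Δλ) = 11.27°
Δθ = θ₂ − θ₁ = -8.6°

-8.6°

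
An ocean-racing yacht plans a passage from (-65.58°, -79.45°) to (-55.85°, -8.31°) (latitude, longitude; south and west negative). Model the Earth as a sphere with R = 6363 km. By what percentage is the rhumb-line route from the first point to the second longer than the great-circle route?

Great circle: σ = 0.5943 rad → d_gc = Rσ = 3781.3 km
Rhumb: Δφ = +0.1698, Δλ = +1.2416, Δψ = +0.3503, q = Δφ/Δψ = 0.4848 → d_rh = R√(Δφ²+q²Δλ²) = 3979.6 km
Excess = (3979.6 − 3781.3) / 3781.3 = 198.3 / 3781.3 = 5.24% ≈ 5.2%

5.2%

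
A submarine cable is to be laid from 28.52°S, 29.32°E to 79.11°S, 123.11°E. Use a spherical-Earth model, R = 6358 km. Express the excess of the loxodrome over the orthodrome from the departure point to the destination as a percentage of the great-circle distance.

8.2%

Great circle: σ = 1.0952 rad → d_gc = Rσ = 6963.1 km
Rhumb: Δφ = -0.8830, Δλ = +1.6369, Δψ = -1.8308, q = Δφ/Δψ = 0.4823 → d_rh = R√(Δφ²+q²Δλ²) = 7530.6 km
Excess = (7530.6 − 6963.1) / 6963.1 = 567.5 / 6963.1 = 8.1501% ≈ 8.2%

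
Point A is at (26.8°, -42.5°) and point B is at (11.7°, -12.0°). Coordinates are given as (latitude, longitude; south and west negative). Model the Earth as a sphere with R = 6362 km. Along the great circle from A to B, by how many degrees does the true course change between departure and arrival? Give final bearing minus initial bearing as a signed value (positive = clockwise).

At departure: θ₁ = atan2(sin Δλ cos φ₂, cos φ₁ sin φ₂ − sin φ₁ cos φ₂ cos Δλ) = 111.86°
At arrival: θ₂ = atan2(sin Δλ cos φ₁, −cos φ₂ sin φ₁ + sin φ₂ cos φ₁ cos Δλ) = 122.22°
Δθ = θ₂ − θ₁ = +10.4°

+10.4°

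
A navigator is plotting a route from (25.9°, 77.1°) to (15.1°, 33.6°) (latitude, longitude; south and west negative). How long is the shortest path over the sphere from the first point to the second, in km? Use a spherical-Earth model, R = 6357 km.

4654 km

Haversine: a = sin²(Δφ/2)+cos φ₁ cos φ₂ sin²(Δλ/2) = 0.12811;  σ = 2·atan2(√a,√(1−a))
σ = 41.946° → d = Rσ = 6357·0.73210 = 4654 km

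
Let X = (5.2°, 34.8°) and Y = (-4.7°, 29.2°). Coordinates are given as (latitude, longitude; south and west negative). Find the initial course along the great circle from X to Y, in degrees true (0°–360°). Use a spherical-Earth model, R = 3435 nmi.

θ = atan2( sin Δλ·cos φ₂ ,  cos φ₁ sin φ₂ − sin φ₁ cos φ₂ cos Δλ )
  = atan2(-0.0973, -0.1715) = 209.56°

209.6°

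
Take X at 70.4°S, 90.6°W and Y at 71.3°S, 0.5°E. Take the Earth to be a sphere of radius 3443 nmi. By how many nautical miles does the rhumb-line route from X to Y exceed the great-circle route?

Great circle: cos σ = sin φ₁ sin φ₂ + cos φ₁ cos φ₂ cos Δλ,  σ = 0.4729 rad → d_gc = 1628.1 nmi
Rhumb line: Δψ = -0.0479, q = Δφ/Δψ = 0.3280, d_rh = R√(Δφ²+q²Δλ²) = 1796.3 nmi
Excess = 1796.3 − 1628.1 = 168.2 ≈ 168 nmi

168 nmi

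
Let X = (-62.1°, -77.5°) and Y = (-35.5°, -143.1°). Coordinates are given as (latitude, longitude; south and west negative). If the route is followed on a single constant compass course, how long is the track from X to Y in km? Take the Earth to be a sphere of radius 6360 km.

Δψ = ln[tan(π/4+φ₂/2)/tan(π/4+φ₁/2)] = +0.7292;  Δφ = +0.4643 rad,  Δλ = -1.1449 rad
q = Δφ/Δψ = 0.6367
d = R·√(Δφ² + q²Δλ²) = 6360·0.86424 = 5497 km

5497 km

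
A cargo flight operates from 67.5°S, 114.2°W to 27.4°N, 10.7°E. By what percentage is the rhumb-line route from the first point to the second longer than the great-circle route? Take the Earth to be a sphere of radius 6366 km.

6.3%

Great circle: σ = 2.2390 rad → d_gc = Rσ = 14253.3 km
Rhumb: Δφ = +1.6563, Δλ = +2.1799, Δψ = +2.1125, q = Δφ/Δψ = 0.7841 → d_rh = R√(Δφ²+q²Δλ²) = 15151.6 km
Excess = (15151.6 − 14253.3) / 14253.3 = 898.3 / 14253.3 = 6.30% ≈ 6.3%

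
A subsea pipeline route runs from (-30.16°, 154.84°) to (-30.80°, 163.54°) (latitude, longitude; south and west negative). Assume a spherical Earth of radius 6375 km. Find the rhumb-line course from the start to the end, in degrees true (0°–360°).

Δψ = ln[tan(π/4+φ₂/2)/tan(π/4+φ₁/2)] = -0.0130
Δλ = +0.1518 rad (taken the short way round)
course = atan2(Δλ, Δψ) = 94.88°

94.9°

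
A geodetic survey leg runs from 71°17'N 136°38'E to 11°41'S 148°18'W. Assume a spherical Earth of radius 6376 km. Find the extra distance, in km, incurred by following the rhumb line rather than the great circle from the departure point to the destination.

300 km

Great circle: cos σ = sin φ₁ sin φ₂ + cos φ₁ cos φ₂ cos Δλ,  σ = 1.6818 rad → d_gc = 10723.4 km
Rhumb line: Δψ = -2.0084, q = Δφ/Δψ = 0.7210, d_rh = R√(Δφ²+q²Δλ²) = 11023.6 km
Excess = 11023.6 − 10723.4 = 300.2 ≈ 300 km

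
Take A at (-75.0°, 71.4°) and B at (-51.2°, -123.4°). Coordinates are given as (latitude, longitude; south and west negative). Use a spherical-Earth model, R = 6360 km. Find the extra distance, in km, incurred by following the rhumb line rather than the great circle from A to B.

Great circle: cos σ = sin φ₁ sin φ₂ + cos φ₁ cos φ₂ cos Δλ,  σ = 0.9323 rad → d_gc = 5929.4 km
Rhumb line: Δψ = +0.9839, q = Δφ/Δψ = 0.4222, d_rh = R√(Δφ²+q²Δλ²) = 8180.2 km
Excess = 8180.2 − 5929.4 = 2250.8 ≈ 2251 km

2251 km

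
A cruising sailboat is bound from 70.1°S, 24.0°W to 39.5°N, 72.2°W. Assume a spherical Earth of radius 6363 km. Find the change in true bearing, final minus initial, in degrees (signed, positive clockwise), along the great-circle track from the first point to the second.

+23.1°

At departure: θ₁ = atan2(sin Δλ cos φ₂, cos φ₁ sin φ₂ − sin φ₁ cos φ₂ cos Δλ) = 320.59°
At arrival: θ₂ = atan2(sin Δλ cos φ₁, −cos φ₂ sin φ₁ + sin φ₂ cos φ₁ cos Δλ) = 343.74°
Δθ = θ₂ − θ₁ = +23.1°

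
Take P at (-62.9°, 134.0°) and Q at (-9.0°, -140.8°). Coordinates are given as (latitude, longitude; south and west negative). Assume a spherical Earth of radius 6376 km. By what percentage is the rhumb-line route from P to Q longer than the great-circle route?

4.2%

Great circle: σ = 1.3930 rad → d_gc = Rσ = 8881.5 km
Rhumb: Δφ = +0.9407, Δλ = +1.4870, Δψ = +1.2652, q = Δφ/Δψ = 0.7435 → d_rh = R√(Δφ²+q²Δλ²) = 9256.0 km
Excess = (9256.0 − 8881.5) / 8881.5 = 374.5 / 8881.5 = 4.22% ≈ 4.2%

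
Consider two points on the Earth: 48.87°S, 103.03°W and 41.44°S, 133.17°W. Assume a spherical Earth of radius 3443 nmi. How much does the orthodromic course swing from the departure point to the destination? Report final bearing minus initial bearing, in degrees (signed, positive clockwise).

+21.7°

Initial bearing θ₁ = atan2(sin Δλ cos φ₂, cos φ₁ sin φ₂ − sin φ₁ cos φ₂ cos Δλ) = 278.01°
Final bearing θ₂ = (initial bearing from the destination back to the start) + 180° = 299.67°
Δθ = θ₂ − θ₁ = +21.7°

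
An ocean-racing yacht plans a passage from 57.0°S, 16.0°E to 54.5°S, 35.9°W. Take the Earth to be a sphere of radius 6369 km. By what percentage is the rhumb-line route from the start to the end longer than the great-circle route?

Great circle: σ = 0.4993 rad → d_gc = Rσ = 3179.9 km
Rhumb: Δφ = +0.0436, Δλ = -0.9058, Δψ = +0.0776, q = Δφ/Δψ = 0.5626 → d_rh = R√(Δφ²+q²Δλ²) = 3257.4 km
Excess = (3257.4 − 3179.9) / 3179.9 = 77.5 / 3179.9 = 2.44% ≈ 2.4%

2.4%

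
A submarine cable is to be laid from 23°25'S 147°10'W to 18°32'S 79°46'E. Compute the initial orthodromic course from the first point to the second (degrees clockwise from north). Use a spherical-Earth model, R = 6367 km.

231.6°

θ = atan2( sin Δλ·cos φ₂ ,  cos φ₁ sin φ₂ − sin φ₁ cos φ₂ cos Δλ )
  = atan2(-0.6927, -0.5490) = 231.60°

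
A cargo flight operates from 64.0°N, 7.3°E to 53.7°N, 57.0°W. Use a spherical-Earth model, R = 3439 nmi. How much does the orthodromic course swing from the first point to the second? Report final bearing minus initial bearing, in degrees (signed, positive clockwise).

At departure: θ₁ = atan2(sin Δλ cos φ₂, cos φ₁ sin φ₂ − sin φ₁ cos φ₂ cos Δλ) = 282.94°
At arrival: θ₂ = atan2(sin Δλ cos φ₁, −cos φ₂ sin φ₁ + sin φ₂ cos φ₁ cos Δλ) = 226.19°
Δθ = θ₂ − θ₁ = -56.7°

-56.7°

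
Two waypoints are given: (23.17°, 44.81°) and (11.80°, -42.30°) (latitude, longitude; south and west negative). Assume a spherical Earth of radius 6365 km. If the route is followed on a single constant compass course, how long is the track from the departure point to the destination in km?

Δψ = ln[tan(π/4+φ₂/2)/tan(π/4+φ₁/2)] = -0.2085;  Δφ = -0.1984 rad,  Δλ = -1.5204 rad
q = Δφ/Δψ = 0.9519
d = R·√(Δφ² + q²Δλ²) = 6365·1.46080 = 9298 km

9298 km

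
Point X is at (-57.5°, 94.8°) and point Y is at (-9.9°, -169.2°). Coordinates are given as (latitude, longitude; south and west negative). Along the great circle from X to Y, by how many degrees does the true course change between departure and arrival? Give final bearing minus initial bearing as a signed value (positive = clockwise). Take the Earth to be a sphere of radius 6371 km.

-67.9°

At departure: θ₁ = atan2(sin Δλ cos φ₂, cos φ₁ sin φ₂ − sin φ₁ cos φ₂ cos Δλ) = 100.37°
At arrival: θ₂ = atan2(sin Δλ cos φ₁, −cos φ₂ sin φ₁ + sin φ₂ cos φ₁ cos Δλ) = 32.45°
Δθ = θ₂ − θ₁ = -67.9°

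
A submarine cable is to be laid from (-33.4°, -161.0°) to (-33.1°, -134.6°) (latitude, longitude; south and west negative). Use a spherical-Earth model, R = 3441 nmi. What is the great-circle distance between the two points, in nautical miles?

1322 nmi

cos σ = sin φ₁ sin φ₂ + cos φ₁ cos φ₂ cos Δλ
      = sin(-33.40°)sin(-33.10°) + cos(-33.40°)cos(-33.10°)cos(26.40°) = 0.9271
σ = 22.020° → d = Rσ = 3441·0.38433 = 1322 nmi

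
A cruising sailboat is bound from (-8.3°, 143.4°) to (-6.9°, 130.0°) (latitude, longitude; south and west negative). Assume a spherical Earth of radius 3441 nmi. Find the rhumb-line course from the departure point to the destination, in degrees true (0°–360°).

Meridional parts: M(φ₁)=-0.1454, M(φ₂)=-0.1207 → ΔM = +0.0247;  Δλ = -0.2339 rad
tan C = Δλ / ΔM = -9.4871 → C = 276.02°

276.0°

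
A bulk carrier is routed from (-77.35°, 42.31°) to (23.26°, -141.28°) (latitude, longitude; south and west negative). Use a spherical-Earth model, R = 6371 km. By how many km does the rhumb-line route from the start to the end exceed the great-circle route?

3276 km

Great circle: cos σ = sin φ₁ sin φ₂ + cos φ₁ cos φ₂ cos Δλ,  σ = 2.1971 rad → d_gc = 13997.4 km
Rhumb line: Δψ = +2.6172, q = Δφ/Δψ = 0.6709, d_rh = R√(Δφ²+q²Δλ²) = 17273.2 km
Excess = 17273.2 − 13997.4 = 3275.8 ≈ 3276 km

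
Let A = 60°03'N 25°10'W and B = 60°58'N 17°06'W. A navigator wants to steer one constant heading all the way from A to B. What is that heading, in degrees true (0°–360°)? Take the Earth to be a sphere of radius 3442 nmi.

Δψ = ln[tan(π/4+φ₂/2)/tan(π/4+φ₁/2)] = +0.0325
Δλ = +0.1408 rad (taken the short way round)
course = atan2(Δλ, Δψ) = 77.00°

77.0°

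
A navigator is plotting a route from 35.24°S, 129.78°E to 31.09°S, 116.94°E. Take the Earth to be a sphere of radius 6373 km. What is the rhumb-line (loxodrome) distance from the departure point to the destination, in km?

1281 km

Δψ = ln[tan(π/4+φ₂/2)/tan(π/4+φ₁/2)] = +0.0866;  Δφ = +0.0724 rad,  Δλ = -0.2241 rad
q = Δφ/Δψ = 0.8368
d = R·√(Δφ² + q²Δλ²) = 6373·0.20102 = 1281 km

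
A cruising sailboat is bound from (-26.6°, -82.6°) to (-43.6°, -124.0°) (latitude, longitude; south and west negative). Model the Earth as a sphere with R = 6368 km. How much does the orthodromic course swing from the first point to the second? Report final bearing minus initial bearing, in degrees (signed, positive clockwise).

Initial bearing θ₁ = atan2(sin Δλ cos φ₂, cos φ₁ sin φ₂ − sin φ₁ cos φ₂ cos Δλ) = 232.06°
Final bearing θ₂ = (initial bearing from the destination back to the start) + 180° = 256.84°
Δθ = θ₂ − θ₁ = +24.8°

+24.8°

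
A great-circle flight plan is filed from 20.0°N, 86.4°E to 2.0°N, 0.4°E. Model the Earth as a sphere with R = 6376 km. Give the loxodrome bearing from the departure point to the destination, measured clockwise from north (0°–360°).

257.9°

Δψ = ln[tan(π/4+φ₂/2)/tan(π/4+φ₁/2)] = -0.3215
Δλ = -1.5010 rad (taken the short way round)
course = atan2(Δλ, Δψ) = 257.91°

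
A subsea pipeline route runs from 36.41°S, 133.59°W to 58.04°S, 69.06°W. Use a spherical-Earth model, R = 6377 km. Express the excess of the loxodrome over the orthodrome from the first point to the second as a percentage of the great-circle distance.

Great circle: σ = 0.8137 rad → d_gc = Rσ = 5189.2 km
Rhumb: Δφ = -0.3775, Δλ = +1.1263, Δψ = -0.5673, q = Δφ/Δψ = 0.6654 → d_rh = R√(Δφ²+q²Δλ²) = 5351.2 km
Excess = (5351.2 − 5189.2) / 5189.2 = 162.0 / 5189.2 = 3.12% ≈ 3.1%

3.1%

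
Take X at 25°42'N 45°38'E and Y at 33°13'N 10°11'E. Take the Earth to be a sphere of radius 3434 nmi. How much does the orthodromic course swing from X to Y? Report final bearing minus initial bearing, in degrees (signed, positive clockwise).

-17.9°

Initial bearing θ₁ = atan2(sin Δλ cos φ₂, cos φ₁ sin φ₂ − sin φ₁ cos φ₂ cos Δλ) = 292.21°
Final bearing θ₂ = (initial bearing from the destination back to the start) + 180° = 274.30°
Δθ = θ₂ − θ₁ = -17.9°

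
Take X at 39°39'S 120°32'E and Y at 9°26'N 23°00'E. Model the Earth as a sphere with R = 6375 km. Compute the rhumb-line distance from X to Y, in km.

11483 km

Δψ = ln[tan(π/4+φ₂/2)/tan(π/4+φ₁/2)] = +0.9203;  Δφ = +0.8567 rad,  Δλ = -1.7023 rad
q = Δφ/Δψ = 0.9308
d = R·√(Δφ² + q²Δλ²) = 6375·1.80125 = 11483 km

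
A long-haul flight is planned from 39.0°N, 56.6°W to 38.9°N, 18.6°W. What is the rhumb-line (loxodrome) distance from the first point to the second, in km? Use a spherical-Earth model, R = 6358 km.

3279 km

Δψ = ln[tan(π/4+φ₂/2)/tan(π/4+φ₁/2)] = -0.0022;  Δφ = -0.0017 rad,  Δλ = +0.6632 rad
q = Δφ/Δψ = 0.7777
d = R·√(Δφ² + q²Δλ²) = 6358·0.51579 = 3279 km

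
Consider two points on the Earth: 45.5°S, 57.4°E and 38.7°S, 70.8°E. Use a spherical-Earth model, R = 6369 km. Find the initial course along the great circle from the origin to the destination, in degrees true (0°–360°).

60.3°

N = sin Δλ·cos φ₂ = +0.1809;  D = cos φ₁ sin φ₂ − sin φ₁ cos φ₂ cos Δλ = +0.1032
initial course = atan2(N, D) = 60.28°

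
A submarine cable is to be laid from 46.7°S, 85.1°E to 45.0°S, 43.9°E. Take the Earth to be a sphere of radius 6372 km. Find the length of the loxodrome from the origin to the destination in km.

3197 km

Δψ = ln[tan(π/4+φ₂/2)/tan(π/4+φ₁/2)] = +0.0426;  Δφ = +0.0297 rad,  Δλ = -0.7191 rad
q = Δφ/Δψ = 0.6965
d = R·√(Δφ² + q²Δλ²) = 6372·0.50169 = 3197 km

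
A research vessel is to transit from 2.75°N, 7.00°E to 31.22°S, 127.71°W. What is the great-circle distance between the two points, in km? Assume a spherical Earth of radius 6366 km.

14304 km

cos σ = sin φ₁ sin φ₂ + cos φ₁ cos φ₂ cos Δλ
      = sin(2.75°)sin(-31.22°) + cos(2.75°)cos(-31.22°)cos(-134.71°) = -0.6258
σ = 128.742° → d = Rσ = 6366·2.24697 = 14304 km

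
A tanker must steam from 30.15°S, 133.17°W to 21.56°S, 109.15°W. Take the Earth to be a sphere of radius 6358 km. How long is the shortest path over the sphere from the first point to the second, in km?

2574 km

cos σ = sin φ₁ sin φ₂ + cos φ₁ cos φ₂ cos Δλ
      = sin(-30.15°)sin(-21.56°) + cos(-30.15°)cos(-21.56°)cos(24.02°) = 0.9191
σ = 23.199° → d = Rσ = 6358·0.40490 = 2574 km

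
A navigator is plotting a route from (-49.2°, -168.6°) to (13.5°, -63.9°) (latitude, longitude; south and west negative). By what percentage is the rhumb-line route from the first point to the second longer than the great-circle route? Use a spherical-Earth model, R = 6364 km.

2.5%

Great circle: σ = 1.9155 rad → d_gc = Rσ = 12190.4 km
Rhumb: Δφ = +1.0943, Δλ = +1.8274, Δψ = +1.2270, q = Δφ/Δψ = 0.8919 → d_rh = R√(Δφ²+q²Δλ²) = 12493.2 km
Excess = (12493.2 − 12190.4) / 12190.4 = 302.8 / 12190.4 = 2.48% ≈ 2.5%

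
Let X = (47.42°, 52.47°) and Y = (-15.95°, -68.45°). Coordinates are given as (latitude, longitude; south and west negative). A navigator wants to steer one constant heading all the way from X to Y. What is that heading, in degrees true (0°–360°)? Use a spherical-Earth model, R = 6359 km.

239.9°

Δψ = ln[tan(π/4+φ₂/2)/tan(π/4+φ₁/2)] = -1.2245
Δλ = -2.1105 rad (taken the short way round)
course = atan2(Δλ, Δψ) = 239.88°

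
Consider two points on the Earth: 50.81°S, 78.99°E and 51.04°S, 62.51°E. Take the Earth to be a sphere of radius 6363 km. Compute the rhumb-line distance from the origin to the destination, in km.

1154 km

Δψ = ln[tan(π/4+φ₂/2)/tan(π/4+φ₁/2)] = -0.0064;  Δφ = -0.0040 rad,  Δλ = -0.2876 rad
q = Δφ/Δψ = 0.6303
d = R·√(Δφ² + q²Δλ²) = 6363·0.18135 = 1154 km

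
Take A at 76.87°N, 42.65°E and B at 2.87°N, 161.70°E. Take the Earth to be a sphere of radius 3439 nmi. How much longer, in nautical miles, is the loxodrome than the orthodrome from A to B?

Great circle: cos σ = sin φ₁ sin φ₂ + cos φ₁ cos φ₂ cos Δλ,  σ = 1.6322 rad → d_gc = 5613.27 nmi
Rhumb line: Δψ = -2.1120, q = Δφ/Δψ = 0.6115, d_rh = R√(Δφ²+q²Δλ²) = 6230.81 nmi
Excess = 6230.81 − 5613.27 = 617.54 ≈ 618 nmi

618 nmi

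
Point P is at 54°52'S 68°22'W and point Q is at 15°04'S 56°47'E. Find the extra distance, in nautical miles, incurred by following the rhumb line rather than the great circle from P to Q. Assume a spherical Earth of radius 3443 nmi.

Great circle: cos σ = sin φ₁ sin φ₂ + cos φ₁ cos φ₂ cos Δλ,  σ = 1.6783 rad → d_gc = 5778.5 nmi
Rhumb line: Δψ = +0.8841, q = Δφ/Δψ = 0.7857, d_rh = R√(Δφ²+q²Δλ²) = 6374.3 nmi
Excess = 6374.3 − 5778.5 = 595.8 ≈ 596 nmi

596 nmi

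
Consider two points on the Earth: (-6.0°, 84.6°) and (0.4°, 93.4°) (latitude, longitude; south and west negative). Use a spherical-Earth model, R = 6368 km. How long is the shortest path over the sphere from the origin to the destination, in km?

Haversine: a = sin²(Δφ/2)+cos φ₁ cos φ₂ sin²(Δλ/2) = 0.00897;  σ = 2·atan2(√a,√(1−a))
σ = 10.869° → d = Rσ = 6368·0.18970 = 1208 km

1208 km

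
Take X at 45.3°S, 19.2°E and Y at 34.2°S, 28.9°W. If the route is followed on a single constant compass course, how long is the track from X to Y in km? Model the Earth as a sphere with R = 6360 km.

4271 km

Δψ = ln[tan(π/4+φ₂/2)/tan(π/4+φ₁/2)] = +0.2529;  Δφ = +0.1937 rad,  Δλ = -0.8395 rad
q = Δφ/Δψ = 0.7660
d = R·√(Δφ² + q²Δλ²) = 6360·0.67158 = 4271 km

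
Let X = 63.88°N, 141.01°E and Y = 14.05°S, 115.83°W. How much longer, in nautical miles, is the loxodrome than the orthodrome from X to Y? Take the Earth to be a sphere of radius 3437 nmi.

Great circle: cos σ = sin φ₁ sin φ₂ + cos φ₁ cos φ₂ cos Δλ,  σ = 1.8915 rad → d_gc = 6501.0 nmi
Rhumb line: Δψ = -1.7089, q = Δφ/Δψ = 0.7959, d_rh = R√(Δφ²+q²Δλ²) = 6790.7 nmi
Excess = 6790.7 − 6501.0 = 289.7 ≈ 290 nmi

290 nmi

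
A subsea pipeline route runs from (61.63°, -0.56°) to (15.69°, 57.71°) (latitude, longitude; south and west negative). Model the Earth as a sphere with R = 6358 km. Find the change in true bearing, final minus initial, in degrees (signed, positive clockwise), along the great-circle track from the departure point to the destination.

At departure: θ₁ = atan2(sin Δλ cos φ₂, cos φ₁ sin φ₂ − sin φ₁ cos φ₂ cos Δλ) = 111.16°
At arrival: θ₂ = atan2(sin Δλ cos φ₁, −cos φ₂ sin φ₁ + sin φ₂ cos φ₁ cos Δλ) = 152.60°
Δθ = θ₂ − θ₁ = +41.4°

+41.4°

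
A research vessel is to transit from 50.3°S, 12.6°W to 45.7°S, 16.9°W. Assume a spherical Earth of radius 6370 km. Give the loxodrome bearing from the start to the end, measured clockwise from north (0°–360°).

Meridional parts: M(φ₁)=-1.0189, M(φ₂)=-0.8988 → ΔM = +0.1201;  Δλ = -0.0750 rad
tan C = Δλ / ΔM = -0.6249 → C = 328.00°

328.0°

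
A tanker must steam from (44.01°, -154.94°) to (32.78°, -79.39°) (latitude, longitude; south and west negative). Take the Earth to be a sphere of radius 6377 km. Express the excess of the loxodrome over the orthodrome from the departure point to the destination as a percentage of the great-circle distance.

Great circle: σ = 1.0157 rad → d_gc = Rσ = 6476.9 km
Rhumb: Δφ = -0.1960, Δλ = +1.3186, Δψ = -0.2510, q = Δφ/Δψ = 0.7809 → d_rh = R√(Δφ²+q²Δλ²) = 6684.3 km
Excess = (6684.3 − 6476.9) / 6476.9 = 207.4 / 6476.9 = 3.20% ≈ 3.2%

3.2%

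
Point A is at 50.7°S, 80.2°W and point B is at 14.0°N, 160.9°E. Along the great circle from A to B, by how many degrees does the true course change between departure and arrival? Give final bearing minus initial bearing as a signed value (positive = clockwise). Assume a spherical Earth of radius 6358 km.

+64.5°

At departure: θ₁ = atan2(sin Δλ cos φ₂, cos φ₁ sin φ₂ − sin φ₁ cos φ₂ cos Δλ) = 256.14°
At arrival: θ₂ = atan2(sin Δλ cos φ₁, −cos φ₂ sin φ₁ + sin φ₂ cos φ₁ cos Δλ) = 320.67°
Δθ = θ₂ − θ₁ = +64.5°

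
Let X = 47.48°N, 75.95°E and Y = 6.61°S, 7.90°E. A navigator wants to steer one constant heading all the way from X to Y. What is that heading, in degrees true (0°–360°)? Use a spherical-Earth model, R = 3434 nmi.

Meridional parts: M(φ₁)=+0.9440, M(φ₂)=-0.1156 → ΔM = -1.0596;  Δλ = -1.1877 rad
tan C = Δλ / ΔM = +1.1209 → C = 228.26°

228.3°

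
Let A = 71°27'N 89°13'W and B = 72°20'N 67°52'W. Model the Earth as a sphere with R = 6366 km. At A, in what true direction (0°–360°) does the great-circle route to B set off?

θ = atan2( sin Δλ·cos φ₂ ,  cos φ₁ sin φ₂ − sin φ₁ cos φ₂ cos Δλ )
  = atan2(+0.1105, +0.0352) = 72.35°

72.3°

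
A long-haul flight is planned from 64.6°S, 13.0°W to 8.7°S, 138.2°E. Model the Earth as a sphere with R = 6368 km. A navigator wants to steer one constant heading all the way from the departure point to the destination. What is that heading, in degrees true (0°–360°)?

Meridional parts: M(φ₁)=-1.4901, M(φ₂)=-0.1524 → ΔM = +1.3376;  Δλ = +2.6389 rad
tan C = Δλ / ΔM = +1.9729 → C = 63.12°

63.1°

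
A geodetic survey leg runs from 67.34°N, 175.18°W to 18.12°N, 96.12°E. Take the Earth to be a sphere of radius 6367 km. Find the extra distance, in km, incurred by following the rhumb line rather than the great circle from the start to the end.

Great circle: cos σ = sin φ₁ sin φ₂ + cos φ₁ cos φ₂ cos Δλ,  σ = 1.2710 rad → d_gc = 8092.6 km
Rhumb line: Δψ = -1.2860, q = Δφ/Δψ = 0.6680, d_rh = R√(Δφ²+q²Δλ²) = 8560.0 km
Excess = 8560.0 − 8092.6 = 467.4 ≈ 467 km

467 km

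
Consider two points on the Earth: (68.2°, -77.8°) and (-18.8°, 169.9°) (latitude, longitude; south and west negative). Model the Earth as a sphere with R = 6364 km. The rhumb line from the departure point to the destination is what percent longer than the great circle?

5.8%

Great circle: σ = 2.0182 rad → d_gc = Rσ = 12843.8 km
Rhumb: Δφ = -1.5184, Δλ = -1.9600, Δψ = -1.9815, q = Δφ/Δψ = 0.7663 → d_rh = R√(Δφ²+q²Δλ²) = 13592.2 km
Excess = (13592.2 − 12843.8) / 12843.8 = 748.4 / 12843.8 = 5.83% ≈ 5.8%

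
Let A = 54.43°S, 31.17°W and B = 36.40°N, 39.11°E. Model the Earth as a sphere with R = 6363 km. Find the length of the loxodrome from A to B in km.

Δψ = ln[tan(π/4+φ₂/2)/tan(π/4+φ₁/2)] = +1.8199;  Δφ = +1.5853 rad,  Δλ = +1.2266 rad
q = Δφ/Δψ = 0.8711
d = R·√(Δφ² + q²Δλ²) = 6363·1.91174 = 12164 km

12164 km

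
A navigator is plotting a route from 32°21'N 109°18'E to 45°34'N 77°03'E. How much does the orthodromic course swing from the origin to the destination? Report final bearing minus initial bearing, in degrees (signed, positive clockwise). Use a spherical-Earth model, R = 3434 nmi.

Initial bearing θ₁ = atan2(sin Δλ cos φ₂, cos φ₁ sin φ₂ − sin φ₁ cos φ₂ cos Δλ) = 307.48°
Final bearing θ₂ = (initial bearing from the destination back to the start) + 180° = 286.74°
Δθ = θ₂ − θ₁ = -20.7°

-20.7°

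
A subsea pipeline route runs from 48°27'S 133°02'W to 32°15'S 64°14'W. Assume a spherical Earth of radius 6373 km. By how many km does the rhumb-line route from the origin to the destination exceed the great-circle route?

166 km

Great circle: cos σ = sin φ₁ sin φ₂ + cos φ₁ cos φ₂ cos Δλ,  σ = 0.9245 rad → d_gc = 5892.1 km
Rhumb line: Δψ = +0.3741, q = Δφ/Δψ = 0.7559, d_rh = R√(Δφ²+q²Δλ²) = 6058.4 km
Excess = 6058.4 − 5892.1 = 166.3 ≈ 166 km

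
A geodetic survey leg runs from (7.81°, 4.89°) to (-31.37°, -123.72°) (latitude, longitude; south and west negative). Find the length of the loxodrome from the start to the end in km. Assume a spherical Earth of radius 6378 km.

Rhumb course C = atan2(Δλ, Δψ) with Δψ = ln[tan(π/4+φ₂/2)/tan(π/4+φ₁/2)] = -0.7138, Δλ = -2.2447 → C = 252.36°
d = R·|Δφ| / |cos C| = 6378·0.68382 / 0.30306 = 14391 km

14391 km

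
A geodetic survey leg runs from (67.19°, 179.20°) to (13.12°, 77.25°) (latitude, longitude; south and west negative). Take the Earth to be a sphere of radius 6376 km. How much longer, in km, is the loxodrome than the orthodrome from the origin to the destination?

Great circle: cos σ = sin φ₁ sin φ₂ + cos φ₁ cos φ₂ cos Δλ,  σ = 1.4394 rad → d_gc = 9177.3 km
Rhumb line: Δψ = -1.3698, q = Δφ/Δψ = 0.6889, d_rh = R√(Δφ²+q²Δλ²) = 9863.7 km
Excess = 9863.7 − 9177.3 = 686.4 ≈ 686 km

686 km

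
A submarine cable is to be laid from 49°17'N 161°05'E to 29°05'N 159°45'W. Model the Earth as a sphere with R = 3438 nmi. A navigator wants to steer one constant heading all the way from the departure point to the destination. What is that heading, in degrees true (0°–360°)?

Δψ = ln[tan(π/4+φ₂/2)/tan(π/4+φ₁/2)] = -0.4605
Δλ = +0.6836 rad (taken the short way round)
course = atan2(Δλ, Δψ) = 123.96°

124.0°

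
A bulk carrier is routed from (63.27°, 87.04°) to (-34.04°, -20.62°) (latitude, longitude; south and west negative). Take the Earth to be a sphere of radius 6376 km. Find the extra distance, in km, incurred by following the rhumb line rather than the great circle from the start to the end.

Great circle: cos σ = sin φ₁ sin φ₂ + cos φ₁ cos φ₂ cos Δλ,  σ = 2.2307 rad → d_gc = 14222.8 km
Rhumb line: Δψ = -2.0697, q = Δφ/Δψ = 0.8206, d_rh = R√(Δφ²+q²Δλ²) = 14625.9 km
Excess = 14625.9 − 14222.8 = 403.1 ≈ 403 km

403 km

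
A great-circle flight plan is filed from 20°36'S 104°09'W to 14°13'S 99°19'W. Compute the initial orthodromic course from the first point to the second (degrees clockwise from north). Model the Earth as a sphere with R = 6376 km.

36.6°

N = sin Δλ·cos φ₂ = +0.0817;  D = cos φ₁ sin φ₂ − sin φ₁ cos φ₂ cos Δλ = +0.1100
initial course = atan2(N, D) = 36.60°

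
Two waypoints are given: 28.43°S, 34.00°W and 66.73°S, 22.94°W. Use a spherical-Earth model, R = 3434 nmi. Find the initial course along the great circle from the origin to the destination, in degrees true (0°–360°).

173.1°

θ = atan2( sin Δλ·cos φ₂ ,  cos φ₁ sin φ₂ − sin φ₁ cos φ₂ cos Δλ )
  = atan2(+0.0758, -0.6233) = 173.07°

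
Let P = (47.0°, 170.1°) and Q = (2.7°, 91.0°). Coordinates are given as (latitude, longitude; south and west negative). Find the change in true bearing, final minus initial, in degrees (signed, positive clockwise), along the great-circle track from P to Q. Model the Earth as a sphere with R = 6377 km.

-41.1°

At departure: θ₁ = atan2(sin Δλ cos φ₂, cos φ₁ sin φ₂ − sin φ₁ cos φ₂ cos Δλ) = 263.83°
At arrival: θ₂ = atan2(sin Δλ cos φ₁, −cos φ₂ sin φ₁ + sin φ₂ cos φ₁ cos Δλ) = 222.75°
Δθ = θ₂ − θ₁ = -41.1°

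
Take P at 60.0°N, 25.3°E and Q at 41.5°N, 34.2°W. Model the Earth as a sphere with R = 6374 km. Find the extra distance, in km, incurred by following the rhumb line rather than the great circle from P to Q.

129 km

Great circle: cos σ = sin φ₁ sin φ₂ + cos φ₁ cos φ₂ cos Δλ,  σ = 0.7014 rad → d_gc = 4471.0 km
Rhumb line: Δψ = -0.5195, q = Δφ/Δψ = 0.6215, d_rh = R√(Δφ²+q²Δλ²) = 4600.2 km
Excess = 4600.2 − 4471.0 = 129.2 ≈ 129 km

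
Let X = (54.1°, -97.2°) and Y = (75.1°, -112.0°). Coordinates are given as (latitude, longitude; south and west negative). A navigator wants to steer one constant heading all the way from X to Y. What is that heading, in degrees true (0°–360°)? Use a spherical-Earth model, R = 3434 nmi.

344.1°

Meridional parts: M(φ₁)=+1.1272, M(φ₂)=+2.0344 → ΔM = +0.9072;  Δλ = -0.2583 rad
tan C = Δλ / ΔM = -0.2847 → C = 344.11°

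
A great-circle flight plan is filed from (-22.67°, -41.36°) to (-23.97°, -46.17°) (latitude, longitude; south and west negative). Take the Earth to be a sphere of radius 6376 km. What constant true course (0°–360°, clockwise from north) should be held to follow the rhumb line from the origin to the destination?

Δψ = ln[tan(π/4+φ₂/2)/tan(π/4+φ₁/2)] = -0.0247
Δλ = -0.0840 rad (taken the short way round)
course = atan2(Δλ, Δψ) = 253.60°

253.6°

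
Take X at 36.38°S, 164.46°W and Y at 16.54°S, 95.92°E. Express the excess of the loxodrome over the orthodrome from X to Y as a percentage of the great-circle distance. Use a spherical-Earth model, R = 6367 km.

Great circle: σ = 1.5309 rad → d_gc = Rσ = 9747.3 km
Rhumb: Δφ = +0.3463, Δλ = -1.7387, Δψ = +0.3897, q = Δφ/Δψ = 0.8885 → d_rh = R√(Δφ²+q²Δλ²) = 10080.2 km
Excess = (10080.2 − 9747.3) / 9747.3 = 332.9 / 9747.3 = 3.42% ≈ 3.4%

3.4%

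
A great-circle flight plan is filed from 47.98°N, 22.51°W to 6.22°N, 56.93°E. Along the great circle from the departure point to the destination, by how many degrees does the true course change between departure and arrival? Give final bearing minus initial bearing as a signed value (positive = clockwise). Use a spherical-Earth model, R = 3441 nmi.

Initial bearing θ₁ = atan2(sin Δλ cos φ₂, cos φ₁ sin φ₂ − sin φ₁ cos φ₂ cos Δλ) = 93.68°
Final bearing θ₂ = (initial bearing from the destination back to the start) + 180° = 137.78°
Δθ = θ₂ − θ₁ = +44.1°

+44.1°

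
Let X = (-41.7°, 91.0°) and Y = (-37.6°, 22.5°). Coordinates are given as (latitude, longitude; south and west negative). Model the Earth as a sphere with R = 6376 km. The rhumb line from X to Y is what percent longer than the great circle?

2.7%

Great circle: σ = 0.8986 rad → d_gc = Rσ = 5729.6 km
Rhumb: Δφ = +0.0716, Δλ = -1.1956, Δψ = +0.0930, q = Δφ/Δψ = 0.7696 → d_rh = R√(Δφ²+q²Δλ²) = 5884.0 km
Excess = (5884.0 − 5729.6) / 5729.6 = 154.4 / 5729.6 = 2.69% ≈ 2.7%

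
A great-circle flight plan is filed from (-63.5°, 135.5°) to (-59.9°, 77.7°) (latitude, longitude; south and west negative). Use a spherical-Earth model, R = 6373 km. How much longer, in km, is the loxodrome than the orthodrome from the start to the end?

Great circle: cos σ = sin φ₁ sin φ₂ + cos φ₁ cos φ₂ cos Δλ,  σ = 0.4657 rad → d_gc = 2968.1 km
Rhumb line: Δψ = +0.1327, q = Δφ/Δψ = 0.4735, d_rh = R√(Δφ²+q²Δλ²) = 3070.2 km
Excess = 3070.2 − 2968.1 = 102.1 ≈ 102 km

102 km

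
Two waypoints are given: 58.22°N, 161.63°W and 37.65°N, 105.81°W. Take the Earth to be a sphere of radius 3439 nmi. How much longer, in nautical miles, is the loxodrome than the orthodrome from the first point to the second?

58 nmi

Great circle: cos σ = sin φ₁ sin φ₂ + cos φ₁ cos φ₂ cos Δλ,  σ = 0.7174 rad → d_gc = 2467.1 nmi
Rhumb line: Δψ = -0.5462, q = Δφ/Δψ = 0.6573, d_rh = R√(Δφ²+q²Δλ²) = 2524.8 nmi
Excess = 2524.8 − 2467.1 = 57.7 ≈ 58 nmi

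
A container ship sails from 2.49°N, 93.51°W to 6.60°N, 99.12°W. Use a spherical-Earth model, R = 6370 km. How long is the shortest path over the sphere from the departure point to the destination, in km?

771 km

cos σ = sin φ₁ sin φ₂ + cos φ₁ cos φ₂ cos Δλ
      = sin(2.49°)sin(6.60°) + cos(2.49°)cos(6.60°)cos(-5.61°) = 0.9927
σ = 6.939° → d = Rσ = 6370·0.12111 = 771 km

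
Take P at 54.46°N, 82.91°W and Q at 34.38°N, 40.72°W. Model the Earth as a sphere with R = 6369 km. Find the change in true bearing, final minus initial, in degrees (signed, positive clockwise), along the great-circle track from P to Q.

At departure: θ₁ = atan2(sin Δλ cos φ₂, cos φ₁ sin φ₂ − sin φ₁ cos φ₂ cos Δλ) = 106.99°
At arrival: θ₂ = atan2(sin Δλ cos φ₁, −cos φ₂ sin φ₁ + sin φ₂ cos φ₁ cos Δλ) = 137.66°
Δθ = θ₂ − θ₁ = +30.7°

+30.7°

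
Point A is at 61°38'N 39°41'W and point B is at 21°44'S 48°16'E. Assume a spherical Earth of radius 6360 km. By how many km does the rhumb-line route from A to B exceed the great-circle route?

271 km

Great circle: cos σ = sin φ₁ sin φ₂ + cos φ₁ cos φ₂ cos Δλ,  σ = 1.8860 rad → d_gc = 11995.1 km
Rhumb line: Δψ = -1.7642, q = Δφ/Δψ = 0.8248, d_rh = R√(Δφ²+q²Δλ²) = 12266.5 km
Excess = 12266.5 − 11995.1 = 271.4 ≈ 271 km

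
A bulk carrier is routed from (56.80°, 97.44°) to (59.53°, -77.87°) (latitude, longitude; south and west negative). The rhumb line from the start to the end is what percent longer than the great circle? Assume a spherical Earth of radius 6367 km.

Great circle: σ = 1.1102 rad → d_gc = Rσ = 7068.73 km
Rhumb: Δφ = +0.0476, Δλ = -3.0597, Δψ = +0.0904, q = Δφ/Δψ = 0.5272 → d_rh = R√(Δφ²+q²Δλ²) = 10274.38 km
Excess = (10274.38 − 7068.73) / 7068.73 = 3205.65 / 7068.73 = 45.3497% ≈ 45.3%

45.3%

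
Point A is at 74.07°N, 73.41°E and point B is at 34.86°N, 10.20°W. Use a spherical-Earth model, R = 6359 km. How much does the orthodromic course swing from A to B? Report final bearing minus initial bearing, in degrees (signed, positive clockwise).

At departure: θ₁ = atan2(sin Δλ cos φ₂, cos φ₁ sin φ₂ − sin φ₁ cos φ₂ cos Δλ) = 274.84°
At arrival: θ₂ = atan2(sin Δλ cos φ₁, −cos φ₂ sin φ₁ + sin φ₂ cos φ₁ cos Δλ) = 199.47°
Δθ = θ₂ − θ₁ = -75.4°

-75.4°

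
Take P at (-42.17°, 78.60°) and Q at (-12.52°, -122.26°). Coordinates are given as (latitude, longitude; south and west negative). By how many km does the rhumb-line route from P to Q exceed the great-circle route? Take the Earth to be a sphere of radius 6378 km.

2225 km

Great circle: cos σ = sin φ₁ sin φ₂ + cos φ₁ cos φ₂ cos Δλ,  σ = 2.1301 rad → d_gc = 13585.6 km
Rhumb line: Δψ = +0.5929, q = Δφ/Δψ = 0.8728, d_rh = R√(Δφ²+q²Δλ²) = 15810.5 km
Excess = 15810.5 − 13585.6 = 2224.9 ≈ 2225 km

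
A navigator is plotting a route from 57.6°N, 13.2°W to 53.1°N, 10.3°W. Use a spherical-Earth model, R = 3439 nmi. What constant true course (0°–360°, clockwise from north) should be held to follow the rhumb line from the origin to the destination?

159.9°

Δψ = ln[tan(π/4+φ₂/2)/tan(π/4+φ₁/2)] = -0.1383
Δλ = +0.0506 rad (taken the short way round)
course = atan2(Δλ, Δψ) = 159.90°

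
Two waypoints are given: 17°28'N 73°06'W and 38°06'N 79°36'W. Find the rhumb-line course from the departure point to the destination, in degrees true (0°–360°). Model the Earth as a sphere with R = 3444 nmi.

Δψ = ln[tan(π/4+φ₂/2)/tan(π/4+φ₁/2)] = +0.4105
Δλ = -0.1134 rad (taken the short way round)
course = atan2(Δλ, Δψ) = 344.55°

344.6°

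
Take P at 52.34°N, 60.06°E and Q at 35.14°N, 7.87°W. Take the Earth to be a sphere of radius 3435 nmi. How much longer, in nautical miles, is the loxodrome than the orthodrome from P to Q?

Great circle: cos σ = sin φ₁ sin φ₂ + cos φ₁ cos φ₂ cos Δλ,  σ = 0.8719 rad → d_gc = 2994.9 nmi
Rhumb line: Δψ = -0.4200, q = Δφ/Δψ = 0.7147, d_rh = R√(Δφ²+q²Δλ²) = 3088.0 nmi
Excess = 3088.0 − 2994.9 = 93.1 ≈ 93 nmi

93 nmi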